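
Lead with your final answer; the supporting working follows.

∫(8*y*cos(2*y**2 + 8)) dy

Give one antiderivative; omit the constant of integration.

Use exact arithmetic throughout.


The answer is 2*sin(2*y**2 + 8).
Step 1. Substitute u = y**2 + 4, turning ∫(8*y*cos(2*y**2 + 8)) dy into ∫(4*cos(2*u)) du: now ∫(4*cos(2*u)) du.
Step 2. Evaluate the standard form: now 2*sin(2*u).
Step 3. Substitute back u = y**2 + 4: now 2*sin(2*y**2 + 8).
Answer: 2*sin(2*y**2 + 8).


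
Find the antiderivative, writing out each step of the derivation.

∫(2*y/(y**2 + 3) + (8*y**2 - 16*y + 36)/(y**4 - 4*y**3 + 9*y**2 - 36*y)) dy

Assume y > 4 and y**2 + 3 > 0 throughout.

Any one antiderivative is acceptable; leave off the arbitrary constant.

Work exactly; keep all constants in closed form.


Step 1. Rewrite: now ∫(2*y/(y**2 + 3)) dy + ∫((8*y**2 - 16*y + 36)/(y**4 - 4*y**3 + 9*y**2 - 36*y)) dy.
Step 2. Substitute u = y**2 + 3, turning ∫(2*y/(y**2 + 3)) dy into ∫(1/u) du: now ∫(1/u) du + ∫((8*y**2 - 16*y + 36)/(y**4 - 4*y**3 + 9*y**2 - 36*y)) dy.
Step 3. Evaluate the standard form [assuming u > 0]: now log(u) + ∫((8*y**2 - 16*y + 36)/(y**4 - 4*y**3 + 9*y**2 - 36*y)) dy.
Step 4. Substitute back u = y**2 + 3: now log(y**2 + 3) + ∫((8*y**2 - 16*y + 36)/(y**4 - 4*y**3 + 9*y**2 - 36*y)) dy.
Step 5. Decompose ∫((8*y**2 - 16*y + 36)/(y**4 - 4*y**3 + 9*y**2 - 36*y)) dy by partial fractions, (8*y**2 - 16*y + 36)/(y**4 - 4*y**3 + 9*y**2 - 36*y) = 4/(y**2 + 9) + 1/(y - 4) - 1/y: now log(y**2 + 3) + ∫(-1/y) dy + ∫(1/(y - 4)) dy + ∫(4/(y**2 + 9)) dy.
Step 6. Evaluate the standard form [assuming y > 4]: now log(y - 4) + log(y**2 + 3) + ∫(-1/y) dy + ∫(4/(y**2 + 9)) dy.
Step 7. Evaluate the standard form [assuming y > 0]: now -log(y) + log(y - 4) + log(y**2 + 3) + ∫(4/(y**2 + 9)) dy.
Step 8. Evaluate the standard form: now -log(y) + log(y - 4) + log(y**2 + 3) + 4*atan(y/3)/3.
Answer: -log(y) + log(y - 4) + log(y**2 + 3) + 4*atan(y/3)/3.


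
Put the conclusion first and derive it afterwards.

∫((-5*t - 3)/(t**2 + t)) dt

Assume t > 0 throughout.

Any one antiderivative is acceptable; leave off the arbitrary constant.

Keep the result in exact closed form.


The answer is -3*log(t) - 2*log(t + 1).
Step 1. Decompose ∫((-5*t - 3)/(t**2 + t)) dt by partial fractions, (-5*t - 3)/(t**2 + t) = -2/(t + 1) - 3/t: now ∫(-3/t) dt + ∫(-2/(t + 1)) dt.
Step 2. Evaluate the standard form [assuming t > 0]: now -3*log(t) + ∫(-2/(t + 1)) dt.
Step 3. Evaluate the standard form [assuming t > -1]: now -3*log(t) - 2*log(t + 1).
Answer: -3*log(t) - 2*log(t + 1).


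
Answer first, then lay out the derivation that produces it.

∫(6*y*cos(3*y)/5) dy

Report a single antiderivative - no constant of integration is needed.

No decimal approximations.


The answer is 2*y*sin(3*y)/5 + 2*cos(3*y)/15.
Step 1. Integrate ∫(6*y*cos(3*y)/5) dy by parts with u = y, dv = (6*cos(3*y)/5) dy, so v = 2*sin(3*y)/5: now 2*y*sin(3*y)/5 + ∫(-2*sin(3*y)/5) dy.
Step 2. Evaluate the standard form: now 2*y*sin(3*y)/5 + 2*cos(3*y)/15.
Answer: 2*y*sin(3*y)/5 + 2*cos(3*y)/15.


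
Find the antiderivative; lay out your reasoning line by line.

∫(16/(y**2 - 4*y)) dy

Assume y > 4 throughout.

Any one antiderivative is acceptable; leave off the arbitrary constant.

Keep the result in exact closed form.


Step 1. Decompose ∫(16/(y**2 - 4*y)) dy by partial fractions, 16/(y**2 - 4*y) = 4/(y - 4) - 4/y: now ∫(-4/y) dy + ∫(4/(y - 4)) dy.
Step 2. Evaluate the standard form [assuming y > 4]: now 4*log(y - 4) + ∫(-4/y) dy.
Step 3. Evaluate the standard form [assuming y > 0]: now -4*log(y) + 4*log(y - 4).
Answer: -4*log(y) + 4*log(y - 4).


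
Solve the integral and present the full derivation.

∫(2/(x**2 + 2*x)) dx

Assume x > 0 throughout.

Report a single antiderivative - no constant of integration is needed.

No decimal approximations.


Step 1. Decompose ∫(2/(x**2 + 2*x)) dx by partial fractions, 2/(x**2 + 2*x) = -1/(x + 2) + 1/x: now ∫(1/x) dx + ∫(-1/(x + 2)) dx.
Step 2. Evaluate the standard form [assuming x > 0]: now log(x) + ∫(-1/(x + 2)) dx.
Step 3. Evaluate the standard form [assuming x > -2]: now log(x) - log(x + 2).
Answer: log(x) - log(x + 2).


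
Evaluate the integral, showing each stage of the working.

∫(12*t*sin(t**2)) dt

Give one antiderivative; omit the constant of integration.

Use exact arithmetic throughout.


Step 1. Substitute u = t**2, turning ∫(12*t*sin(t**2)) dt into ∫(6*sin(u)) du: now ∫(6*sin(u)) du.
Step 2. Evaluate the standard form: now -6*cos(u).
Step 3. Substitute back u = t**2: now -6*cos(t**2).
Answer: -6*cos(t**2).


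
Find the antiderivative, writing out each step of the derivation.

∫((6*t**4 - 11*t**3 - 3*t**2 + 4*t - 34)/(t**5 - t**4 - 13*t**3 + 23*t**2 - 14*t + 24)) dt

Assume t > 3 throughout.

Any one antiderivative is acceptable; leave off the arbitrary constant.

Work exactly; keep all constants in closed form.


Step 1. Decompose ∫((6*t**4 - 11*t**3 - 3*t**2 + 4*t - 34)/(t**5 - t**4 - 13*t**3 + 23*t**2 - 14*t + 24)) dt by partial fractions, (6*t**4 - 11*t**3 - 3*t**2 + 4*t - 34)/(t**5 - t**4 - 13*t**3 + 23*t**2 - 14*t + 24) = -1/(t**2 + 1) + 3/(t + 4) + 1/(t - 2) + 2/(t - 3): now ∫(2/(t - 3)) dt + ∫(1/(t - 2)) dt + ∫(3/(t + 4)) dt + ∫(-1/(t**2 + 1)) dt.
Step 2. Evaluate the standard form [assuming t > 2]: now log(t - 2) + ∫(2/(t - 3)) dt + ∫(3/(t + 4)) dt + ∫(-1/(t**2 + 1)) dt.
Step 3. Evaluate the standard form [assuming t > -4]: now log(t - 2) + 3*log(t + 4) + ∫(2/(t - 3)) dt + ∫(-1/(t**2 + 1)) dt.
Step 4. Evaluate the standard form [assuming t > 3]: now 2*log(t - 3) + log(t - 2) + 3*log(t + 4) + ∫(-1/(t**2 + 1)) dt.
Step 5. Evaluate the standard form: now 2*log(t - 3) + log(t - 2) + 3*log(t + 4) - atan(t).
Answer: 2*log(t - 3) + log(t - 2) + 3*log(t + 4) - atan(t).


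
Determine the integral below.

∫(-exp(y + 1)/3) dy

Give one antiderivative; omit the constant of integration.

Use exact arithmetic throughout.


Answer: -exp(y + 1)/3.


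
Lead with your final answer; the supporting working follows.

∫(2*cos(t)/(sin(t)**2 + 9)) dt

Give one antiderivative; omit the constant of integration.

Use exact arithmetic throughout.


The answer is 2*atan(sin(t)/3)/3.
Step 1. Substitute u = sin(t), turning ∫(2*cos(t)/(sin(t)**2 + 9)) dt into ∫(2/(u**2 + 9)) du: now ∫(2/(u**2 + 9)) du.
Step 2. Evaluate the standard form: now 2*atan(u/3)/3.
Step 3. Substitute back u = sin(t): now 2*atan(sin(t)/3)/3.
Answer: 2*atan(sin(t)/3)/3.


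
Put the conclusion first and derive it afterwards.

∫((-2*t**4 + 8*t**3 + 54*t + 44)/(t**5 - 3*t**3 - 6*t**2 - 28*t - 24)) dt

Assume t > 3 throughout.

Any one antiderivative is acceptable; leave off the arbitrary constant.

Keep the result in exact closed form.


The answer is log(t - 3) + log(t + 1) - 4*log(t + 2) - atan(t/2).
Step 1. Decompose ∫((-2*t**4 + 8*t**3 + 54*t + 44)/(t**5 - 3*t**3 - 6*t**2 - 28*t - 24)) dt by partial fractions, (-2*t**4 + 8*t**3 + 54*t + 44)/(t**5 - 3*t**3 - 6*t**2 - 28*t - 24) = -2/(t**2 + 4) - 4/(t + 2) + 1/(t + 1) + 1/(t - 3): now ∫(1/(t - 3)) dt + ∫(1/(t + 1)) dt + ∫(-4/(t + 2)) dt + ∫(-2/(t**2 + 4)) dt.
Step 2. Evaluate the standard form [assuming t > -2]: now -4*log(t + 2) + ∫(1/(t - 3)) dt + ∫(1/(t + 1)) dt + ∫(-2/(t**2 + 4)) dt.
Step 3. Evaluate the standard form [assuming t > 3]: now log(t - 3) - 4*log(t + 2) + ∫(1/(t + 1)) dt + ∫(-2/(t**2 + 4)) dt.
Step 4. Evaluate the standard form [assuming t > -1]: now log(t - 3) + log(t + 1) - 4*log(t + 2) + ∫(-2/(t**2 + 4)) dt.
Step 5. Evaluate the standard form: now log(t - 3) + log(t + 1) - 4*log(t + 2) - atan(t/2).
Answer: log(t - 3) + log(t + 1) - 4*log(t + 2) - atan(t/2).


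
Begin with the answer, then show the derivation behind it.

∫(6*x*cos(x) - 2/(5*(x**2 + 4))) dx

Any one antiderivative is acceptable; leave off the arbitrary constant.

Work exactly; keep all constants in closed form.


The answer is 6*x*sin(x) + 6*cos(x) - atan(x/2)/5.
Step 1. Rewrite: now ∫(6*x*cos(x)) dx + ∫(-2/(5*(x**2 + 4))) dx.
Step 2. Evaluate the standard form: now -atan(x/2)/5 + ∫(6*x*cos(x)) dx.
Step 3. Integrate ∫(6*x*cos(x)) dx by parts with u = x, dv = (6*cos(x)) dx, so v = 6*sin(x): now 6*x*sin(x) - atan(x/2)/5 + ∫(-6*sin(x)) dx.
Step 4. Evaluate the standard form: now 6*x*sin(x) + 6*cos(x) - atan(x/2)/5.
Answer: 6*x*sin(x) + 6*cos(x) - atan(x/2)/5.


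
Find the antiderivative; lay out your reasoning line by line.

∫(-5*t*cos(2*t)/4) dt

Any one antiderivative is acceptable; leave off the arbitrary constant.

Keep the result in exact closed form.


Step 1. Integrate ∫(-5*t*cos(2*t)/4) dt by parts with u = t, dv = (-5*cos(2*t)/4) dt, so v = -5*sin(2*t)/8: now -5*t*sin(2*t)/8 + ∫(5*sin(2*t)/8) dt.
Step 2. Evaluate the standard form: now -5*t*sin(2*t)/8 - 5*cos(2*t)/16.
Answer: -5*t*sin(2*t)/8 - 5*cos(2*t)/16.


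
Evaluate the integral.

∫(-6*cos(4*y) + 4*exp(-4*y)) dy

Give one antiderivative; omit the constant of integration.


Answer: -3*sin(4*y)/2 - exp(-4*y).


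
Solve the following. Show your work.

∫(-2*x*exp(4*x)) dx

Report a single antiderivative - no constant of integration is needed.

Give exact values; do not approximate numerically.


Step 1. Integrate ∫(-2*x*exp(4*x)) dx by parts with u = x, dv = (-2*exp(4*x)) dx, so v = -exp(4*x)/2: now -x*exp(4*x)/2 + ∫(exp(4*x)/2) dx.
Step 2. Evaluate the standard form: now -x*exp(4*x)/2 + exp(4*x)/8.
Answer: -x*exp(4*x)/2 + exp(4*x)/8.


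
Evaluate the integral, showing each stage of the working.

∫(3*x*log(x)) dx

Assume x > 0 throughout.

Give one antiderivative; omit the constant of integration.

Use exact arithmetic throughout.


Step 1. Integrate ∫(3*x*log(x)) dx by parts with u = log(x), dv = (3*x) dx, so v = 3*x**2/2 [assuming x > 0]: now 3*x**2*log(x)/2 + ∫(-3*x/2) dx.
Step 2. Evaluate the standard form: now 3*x**2*log(x)/2 - 3*x**2/4.
Answer: 3*x**2*log(x)/2 - 3*x**2/4.


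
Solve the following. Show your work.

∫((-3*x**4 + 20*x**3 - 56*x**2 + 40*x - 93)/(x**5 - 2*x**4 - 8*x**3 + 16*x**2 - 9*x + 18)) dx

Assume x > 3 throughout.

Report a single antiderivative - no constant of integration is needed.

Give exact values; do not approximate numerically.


Step 1. Decompose ∫((-3*x**4 + 20*x**3 - 56*x**2 + 40*x - 93)/(x**5 - 2*x**4 - 8*x**3 + 16*x**2 - 9*x + 18)) dx by partial fractions, (-3*x**4 + 20*x**3 - 56*x**2 + 40*x - 93)/(x**5 - 2*x**4 - 8*x**3 + 16*x**2 - 9*x + 18) = -2/(x**2 + 1) - 5/(x + 3) + 5/(x - 2) - 3/(x - 3): now ∫(-3/(x - 3)) dx + ∫(5/(x - 2)) dx + ∫(-5/(x + 3)) dx + ∫(-2/(x**2 + 1)) dx.
Step 2. Evaluate the standard form [assuming x > 2]: now 5*log(x - 2) + ∫(-3/(x - 3)) dx + ∫(-5/(x + 3)) dx + ∫(-2/(x**2 + 1)) dx.
Step 3. Evaluate the standard form [assuming x > 3]: now -3*log(x - 3) + 5*log(x - 2) + ∫(-5/(x + 3)) dx + ∫(-2/(x**2 + 1)) dx.
Step 4. Evaluate the standard form [assuming x > -3]: now -3*log(x - 3) + 5*log(x - 2) - 5*log(x + 3) + ∫(-2/(x**2 + 1)) dx.
Step 5. Evaluate the standard form: now -3*log(x - 3) + 5*log(x - 2) - 5*log(x + 3) - 2*atan(x).
Answer: -3*log(x - 3) + 5*log(x - 2) - 5*log(x + 3) - 2*atan(x).


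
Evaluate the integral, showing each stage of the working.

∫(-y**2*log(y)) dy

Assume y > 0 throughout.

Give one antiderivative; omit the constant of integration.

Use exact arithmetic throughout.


Step 1. Integrate ∫(-y**2*log(y)) dy by parts with u = log(y), dv = (-y**2) dy, so v = -y**3/3 [assuming y > 0]: now -y**3*log(y)/3 + ∫(y**2/3) dy.
Step 2. Evaluate the standard form: now -y**3*log(y)/3 + y**3/9.
Answer: -y**3*log(y)/3 + y**3/9.


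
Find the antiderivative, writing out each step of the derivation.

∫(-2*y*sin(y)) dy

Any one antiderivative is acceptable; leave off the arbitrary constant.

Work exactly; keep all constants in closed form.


Step 1. Integrate ∫(-2*y*sin(y)) dy by parts with u = y, dv = (-2*sin(y)) dy, so v = 2*cos(y): now 2*y*cos(y) + ∫(-2*cos(y)) dy.
Step 2. Evaluate the standard form: now 2*y*cos(y) - 2*sin(y).
Answer: 2*y*cos(y) - 2*sin(y).


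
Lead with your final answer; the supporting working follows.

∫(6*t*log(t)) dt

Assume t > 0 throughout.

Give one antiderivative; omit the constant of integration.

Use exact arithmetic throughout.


The answer is 3*t**2*log(t) - 3*t**2/2.
Step 1. Integrate ∫(6*t*log(t)) dt by parts with u = log(t), dv = (6*t) dt, so v = 3*t**2 [assuming t > 0]: now 3*t**2*log(t) + ∫(-3*t) dt.
Step 2. Evaluate the standard form: now 3*t**2*log(t) - 3*t**2/2.
Answer: 3*t**2*log(t) - 3*t**2/2.


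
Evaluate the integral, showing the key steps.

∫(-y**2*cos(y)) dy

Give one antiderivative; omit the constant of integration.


Step 1. Integrate ∫(-y**2*cos(y)) dy by parts with u = y**2, dv = (-cos(y)) dy, so v = -sin(y): now -y**2*sin(y) + ∫(2*y*sin(y)) dy.
Step 2. Integrate ∫(2*y*sin(y)) dy by parts with u = y, dv = (2*sin(y)) dy, so v = -2*cos(y): now -y**2*sin(y) - 2*y*cos(y) + ∫(2*cos(y)) dy.
Step 3. Evaluate the standard form: now -y**2*sin(y) - 2*y*cos(y) + 2*sin(y).
Answer: -y**2*sin(y) - 2*y*cos(y) + 2*sin(y).


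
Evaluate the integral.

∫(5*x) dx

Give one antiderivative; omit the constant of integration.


Answer: 5*x**2/2.


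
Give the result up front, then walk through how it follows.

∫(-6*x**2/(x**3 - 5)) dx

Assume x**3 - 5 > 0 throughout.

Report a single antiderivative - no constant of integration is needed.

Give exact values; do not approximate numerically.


The answer is -2*log(x**3 - 5).
Step 1. Substitute u = x**3 - 5, turning ∫(-6*x**2/(x**3 - 5)) dx into ∫(-2/u) du: now ∫(-2/u) du.
Step 2. Evaluate the standard form [assuming u > 0]: now -2*log(u).
Step 3. Substitute back u = x**3 - 5: now -2*log(x**3 - 5).
Answer: -2*log(x**3 - 5).


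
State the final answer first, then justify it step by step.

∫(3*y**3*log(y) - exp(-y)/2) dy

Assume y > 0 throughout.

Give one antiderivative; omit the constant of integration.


The answer is 3*y**4*log(y)/4 - 3*y**4/16 + exp(-y)/2.
Step 1. Rewrite: now ∫(3*y**3*log(y)) dy + ∫(-exp(-y)/2) dy.
Step 2. Integrate ∫(3*y**3*log(y)) dy by parts with u = log(y), dv = (3*y**3) dy, so v = 3*y**4/4 [assuming y > 0]: now 3*y**4*log(y)/4 + ∫(-3*y**3/4) dy + ∫(-exp(-y)/2) dy.
Step 3. Evaluate the standard form: now 3*y**4*log(y)/4 - 3*y**4/16 + ∫(-exp(-y)/2) dy.
Step 4. Evaluate the standard form: now 3*y**4*log(y)/4 - 3*y**4/16 + exp(-y)/2.
Answer: 3*y**4*log(y)/4 - 3*y**4/16 + exp(-y)/2.


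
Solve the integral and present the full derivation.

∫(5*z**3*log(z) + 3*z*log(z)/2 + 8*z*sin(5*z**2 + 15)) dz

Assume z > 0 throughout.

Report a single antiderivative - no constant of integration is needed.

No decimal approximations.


Step 1. Rewrite: now ∫(3*z*log(z)/2) dz + ∫(8*z*sin(5*z**2 + 15)) dz + ∫(5*z**3*log(z)) dz.
Step 2. Integrate ∫(5*z**3*log(z)) dz by parts with u = log(z), dv = (5*z**3) dz, so v = 5*z**4/4 [assuming z > 0]: now 5*z**4*log(z)/4 + ∫(-5*z**3/4) dz + ∫(3*z*log(z)/2) dz + ∫(8*z*sin(5*z**2 + 15)) dz.
Step 3. Evaluate the standard form: now 5*z**4*log(z)/4 - 5*z**4/16 + ∫(3*z*log(z)/2) dz + ∫(8*z*sin(5*z**2 + 15)) dz.
Step 4. Integrate ∫(3*z*log(z)/2) dz by parts with u = log(z), dv = (3*z/2) dz, so v = 3*z**2/4 [assuming z > 0]: now 5*z**4*log(z)/4 - 5*z**4/16 + 3*z**2*log(z)/4 + ∫(-3*z/4) dz + ∫(8*z*sin(5*z**2 + 15)) dz.
Step 5. Evaluate the standard form: now 5*z**4*log(z)/4 - 5*z**4/16 + 3*z**2*log(z)/4 - 3*z**2/8 + ∫(8*z*sin(5*z**2 + 15)) dz.
Step 6. Substitute u = z**2 + 3, turning ∫(8*z*sin(5*z**2 + 15)) dz into ∫(4*sin(5*u)) du: now 5*z**4*log(z)/4 - 5*z**4/16 + 3*z**2*log(z)/4 - 3*z**2/8 + ∫(4*sin(5*u)) du.
Step 7. Evaluate the standard form: now 5*z**4*log(z)/4 - 5*z**4/16 + 3*z**2*log(z)/4 - 3*z**2/8 - 4*cos(5*u)/5.
Step 8. Substitute back u = z**2 + 3: now 5*z**4*log(z)/4 - 5*z**4/16 + 3*z**2*log(z)/4 - 3*z**2/8 - 4*cos(5*z**2 + 15)/5.
Answer: 5*z**4*log(z)/4 - 5*z**4/16 + 3*z**2*log(z)/4 - 3*z**2/8 - 4*cos(5*z**2 + 15)/5.


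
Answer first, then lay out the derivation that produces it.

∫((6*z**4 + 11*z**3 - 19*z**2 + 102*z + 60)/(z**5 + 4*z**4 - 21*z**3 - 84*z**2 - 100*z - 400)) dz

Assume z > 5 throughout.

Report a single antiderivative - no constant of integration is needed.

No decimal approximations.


The answer is 2*log(z - 5) - log(z + 4) + 5*log(z + 5) - atan(z/2).
Step 1. Decompose ∫((6*z**4 + 11*z**3 - 19*z**2 + 102*z + 60)/(z**5 + 4*z**4 - 21*z**3 - 84*z**2 - 100*z - 400)) dz by partial fractions, (6*z**4 + 11*z**3 - 19*z**2 + 102*z + 60)/(z**5 + 4*z**4 - 21*z**3 - 84*z**2 - 100*z - 400) = -2/(z**2 + 4) + 5/(z + 5) - 1/(z + 4) + 2/(z - 5): now ∫(2/(z - 5)) dz + ∫(-1/(z + 4)) dz + ∫(5/(z + 5)) dz + ∫(-2/(z**2 + 4)) dz.
Step 2. Evaluate the standard form [assuming z > -4]: now -log(z + 4) + ∫(2/(z - 5)) dz + ∫(5/(z + 5)) dz + ∫(-2/(z**2 + 4)) dz.
Step 3. Evaluate the standard form [assuming z > 5]: now 2*log(z - 5) - log(z + 4) + ∫(5/(z + 5)) dz + ∫(-2/(z**2 + 4)) dz.
Step 4. Evaluate the standard form [assuming z > -5]: now 2*log(z - 5) - log(z + 4) + 5*log(z + 5) + ∫(-2/(z**2 + 4)) dz.
Step 5. Evaluate the standard form: now 2*log(z - 5) - log(z + 4) + 5*log(z + 5) - atan(z/2).
Answer: 2*log(z - 5) - log(z + 4) + 5*log(z + 5) - atan(z/2).


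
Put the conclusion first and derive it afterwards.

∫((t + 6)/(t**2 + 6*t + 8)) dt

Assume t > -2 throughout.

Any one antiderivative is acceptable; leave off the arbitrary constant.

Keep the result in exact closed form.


The answer is 2*log(t + 2) - log(t + 4).
Step 1. Decompose ∫((t + 6)/(t**2 + 6*t + 8)) dt by partial fractions, (t + 6)/(t**2 + 6*t + 8) = -1/(t + 4) + 2/(t + 2): now ∫(2/(t + 2)) dt + ∫(-1/(t + 4)) dt.
Step 2. Evaluate the standard form [assuming t > -4]: now -log(t + 4) + ∫(2/(t + 2)) dt.
Step 3. Evaluate the standard form [assuming t > -2]: now 2*log(t + 2) - log(t + 4).
Answer: 2*log(t + 2) - log(t + 4).


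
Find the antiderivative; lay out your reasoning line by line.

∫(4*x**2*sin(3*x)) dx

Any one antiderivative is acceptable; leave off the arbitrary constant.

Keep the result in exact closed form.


Step 1. Integrate ∫(4*x**2*sin(3*x)) dx by parts with u = x**2, dv = (4*sin(3*x)) dx, so v = -4*cos(3*x)/3: now -4*x**2*cos(3*x)/3 + ∫(8*x*cos(3*x)/3) dx.
Step 2. Integrate ∫(8*x*cos(3*x)/3) dx by parts with u = x, dv = (8*cos(3*x)/3) dx, so v = 8*sin(3*x)/9: now -4*x**2*cos(3*x)/3 + 8*x*sin(3*x)/9 + ∫(-8*sin(3*x)/9) dx.
Step 3. Evaluate the standard form: now -4*x**2*cos(3*x)/3 + 8*x*sin(3*x)/9 + 8*cos(3*x)/27.
Answer: -4*x**2*cos(3*x)/3 + 8*x*sin(3*x)/9 + 8*cos(3*x)/27.


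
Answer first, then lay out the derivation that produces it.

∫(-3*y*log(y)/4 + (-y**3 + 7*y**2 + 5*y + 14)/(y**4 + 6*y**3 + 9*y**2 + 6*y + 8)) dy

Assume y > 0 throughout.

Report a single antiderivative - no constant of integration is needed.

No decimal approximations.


The answer is -3*y**2*log(y)/8 + 3*y**2/16 + 4*log(y + 2) - 5*log(y + 4) + atan(y).
Step 1. Rewrite: now ∫(-3*y*log(y)/4) dy + ∫((-y**3 + 7*y**2 + 5*y + 14)/(y**4 + 6*y**3 + 9*y**2 + 6*y + 8)) dy.
Step 2. Decompose ∫((-y**3 + 7*y**2 + 5*y + 14)/(y**4 + 6*y**3 + 9*y**2 + 6*y + 8)) dy by partial fractions, (-y**3 + 7*y**2 + 5*y + 14)/(y**4 + 6*y**3 + 9*y**2 + 6*y + 8) = 1/(y**2 + 1) - 5/(y + 4) + 4/(y + 2): now ∫(-3*y*log(y)/4) dy + ∫(4/(y + 2)) dy + ∫(-5/(y + 4)) dy + ∫(1/(y**2 + 1)) dy.
Step 3. Evaluate the standard form [assuming y > -2]: now 4*log(y + 2) + ∫(-3*y*log(y)/4) dy + ∫(-5/(y + 4)) dy + ∫(1/(y**2 + 1)) dy.
Step 4. Evaluate the standard form [assuming y > -4]: now 4*log(y + 2) - 5*log(y + 4) + ∫(-3*y*log(y)/4) dy + ∫(1/(y**2 + 1)) dy.
Step 5. Evaluate the standard form: now 4*log(y + 2) - 5*log(y + 4) + atan(y) + ∫(-3*y*log(y)/4) dy.
Step 6. Integrate ∫(-3*y*log(y)/4) dy by parts with u = log(y), dv = (-3*y/4) dy, so v = -3*y**2/8 [assuming y > 0]: now -3*y**2*log(y)/8 + 4*log(y + 2) - 5*log(y + 4) + atan(y) + ∫(3*y/8) dy.
Step 7. Evaluate the standard form: now -3*y**2*log(y)/8 + 3*y**2/16 + 4*log(y + 2) - 5*log(y + 4) + atan(y).
Answer: -3*y**2*log(y)/8 + 3*y**2/16 + 4*log(y + 2) - 5*log(y + 4) + atan(y).


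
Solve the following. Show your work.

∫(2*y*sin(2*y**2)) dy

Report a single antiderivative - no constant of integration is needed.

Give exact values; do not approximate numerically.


Step 1. Substitute u = y**2, turning ∫(2*y*sin(2*y**2)) dy into ∫(sin(2*u)) du: now ∫(sin(2*u)) du.
Step 2. Evaluate the standard form: now -cos(2*u)/2.
Step 3. Substitute back u = y**2: now -cos(2*y**2)/2.
Answer: -cos(2*y**2)/2.


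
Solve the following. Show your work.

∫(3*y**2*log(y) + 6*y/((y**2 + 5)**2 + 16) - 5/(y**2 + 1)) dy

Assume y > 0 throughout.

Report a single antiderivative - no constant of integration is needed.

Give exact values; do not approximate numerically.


Step 1. Rewrite: now ∫(6*y/((y**2 + 5)**2 + 16)) dy + ∫(3*y**2*log(y)) dy + ∫(-5/(y**2 + 1)) dy.
Step 2. Substitute u = y**2 + 5, turning ∫(6*y/((y**2 + 5)**2 + 16)) dy into ∫(3/(u**2 + 16)) du: now ∫(3*y**2*log(y)) dy + ∫(3/(u**2 + 16)) du + ∫(-5/(y**2 + 1)) dy.
Step 3. Evaluate the standard form: now 3*atan(u/4)/4 + ∫(3*y**2*log(y)) dy + ∫(-5/(y**2 + 1)) dy.
Step 4. Substitute back u = y**2 + 5: now 3*atan(y**2/4 + 5/4)/4 + ∫(3*y**2*log(y)) dy + ∫(-5/(y**2 + 1)) dy.
Step 5. Integrate ∫(3*y**2*log(y)) dy by parts with u = log(y), dv = (3*y**2) dy, so v = y**3 [assuming y > 0]: now y**3*log(y) + 3*atan(y**2/4 + 5/4)/4 + ∫(-y**2) dy + ∫(-5/(y**2 + 1)) dy.
Step 6. Evaluate the standard form: now y**3*log(y) - y**3/3 + 3*atan(y**2/4 + 5/4)/4 + ∫(-5/(y**2 + 1)) dy.
Step 7. Evaluate the standard form: now y**3*log(y) - y**3/3 - 5*atan(y) + 3*atan(y**2/4 + 5/4)/4.
Answer: y**3*log(y) - y**3/3 - 5*atan(y) + 3*atan(y**2/4 + 5/4)/4.


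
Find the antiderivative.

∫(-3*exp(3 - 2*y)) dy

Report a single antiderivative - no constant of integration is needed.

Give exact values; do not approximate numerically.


Answer: 3*exp(3 - 2*y)/2.


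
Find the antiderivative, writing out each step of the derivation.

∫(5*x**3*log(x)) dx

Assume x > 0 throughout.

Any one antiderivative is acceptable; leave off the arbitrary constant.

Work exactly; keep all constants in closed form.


Step 1. Integrate ∫(5*x**3*log(x)) dx by parts with u = log(x), dv = (5*x**3) dx, so v = 5*x**4/4 [assuming x > 0]: now 5*x**4*log(x)/4 + ∫(-5*x**3/4) dx.
Step 2. Evaluate the standard form: now 5*x**4*log(x)/4 - 5*x**4/16.
Answer: 5*x**4*log(x)/4 - 5*x**4/16.


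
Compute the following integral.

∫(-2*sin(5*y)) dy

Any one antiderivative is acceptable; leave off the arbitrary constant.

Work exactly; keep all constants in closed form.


Answer: 2*cos(5*y)/5.


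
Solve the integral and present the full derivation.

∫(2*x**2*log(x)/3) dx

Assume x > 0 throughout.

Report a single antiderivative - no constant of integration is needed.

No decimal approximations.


Step 1. Integrate ∫(2*x**2*log(x)/3) dx by parts with u = log(x), dv = (2*x**2/3) dx, so v = 2*x**3/9 [assuming x > 0]: now 2*x**3*log(x)/9 + ∫(-2*x**2/9) dx.
Step 2. Evaluate the standard form: now 2*x**3*log(x)/9 - 2*x**3/27.
Answer: 2*x**3*log(x)/9 - 2*x**3/27.


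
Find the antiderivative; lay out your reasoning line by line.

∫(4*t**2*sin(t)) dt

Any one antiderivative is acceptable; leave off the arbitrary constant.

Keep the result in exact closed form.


Step 1. Integrate ∫(4*t**2*sin(t)) dt by parts with u = t**2, dv = (4*sin(t)) dt, so v = -4*cos(t): now -4*t**2*cos(t) + ∫(8*t*cos(t)) dt.
Step 2. Integrate ∫(8*t*cos(t)) dt by parts with u = t, dv = (8*cos(t)) dt, so v = 8*sin(t): now -4*t**2*cos(t) + 8*t*sin(t) + ∫(-8*sin(t)) dt.
Step 3. Evaluate the standard form: now -4*t**2*cos(t) + 8*t*sin(t) + 8*cos(t).
Answer: -4*t**2*cos(t) + 8*t*sin(t) + 8*cos(t).


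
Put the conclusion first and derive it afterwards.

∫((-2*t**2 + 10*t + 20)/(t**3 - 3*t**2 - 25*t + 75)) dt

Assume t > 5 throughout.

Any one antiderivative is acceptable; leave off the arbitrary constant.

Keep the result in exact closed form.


The answer is log(t - 5) - 2*log(t - 3) - log(t + 5).
Step 1. Decompose ∫((-2*t**2 + 10*t + 20)/(t**3 - 3*t**2 - 25*t + 75)) dt by partial fractions, (-2*t**2 + 10*t + 20)/(t**3 - 3*t**2 - 25*t + 75) = -1/(t + 5) - 2/(t - 3) + 1/(t - 5): now ∫(1/(t - 5)) dt + ∫(-2/(t - 3)) dt + ∫(-1/(t + 5)) dt.
Step 2. Evaluate the standard form [assuming t > -5]: now -log(t + 5) + ∫(1/(t - 5)) dt + ∫(-2/(t - 3)) dt.
Step 3. Evaluate the standard form [assuming t > 3]: now -2*log(t - 3) - log(t + 5) + ∫(1/(t - 5)) dt.
Step 4. Evaluate the standard form [assuming t > 5]: now log(t - 5) - 2*log(t - 3) - log(t + 5).
Answer: log(t - 5) - 2*log(t - 3) - log(t + 5).


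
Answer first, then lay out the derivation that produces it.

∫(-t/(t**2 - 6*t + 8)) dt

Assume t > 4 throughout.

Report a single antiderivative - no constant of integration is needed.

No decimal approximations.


The answer is -2*log(t - 4) + log(t - 2).
Step 1. Decompose ∫(-t/(t**2 - 6*t + 8)) dt by partial fractions, -t/(t**2 - 6*t + 8) = 1/(t - 2) - 2/(t - 4): now ∫(-2/(t - 4)) dt + ∫(1/(t - 2)) dt.
Step 2. Evaluate the standard form [assuming t > 2]: now log(t - 2) + ∫(-2/(t - 4)) dt.
Step 3. Evaluate the standard form [assuming t > 4]: now -2*log(t - 4) + log(t - 2).
Answer: -2*log(t - 4) + log(t - 2).


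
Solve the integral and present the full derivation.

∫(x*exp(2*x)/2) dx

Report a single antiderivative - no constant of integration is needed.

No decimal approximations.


Step 1. Integrate ∫(x*exp(2*x)/2) dx by parts with u = x, dv = (exp(2*x)/2) dx, so v = exp(2*x)/4: now x*exp(2*x)/4 + ∫(-exp(2*x)/4) dx.
Step 2. Evaluate the standard form: now x*exp(2*x)/4 - exp(2*x)/8.
Answer: x*exp(2*x)/4 - exp(2*x)/8.


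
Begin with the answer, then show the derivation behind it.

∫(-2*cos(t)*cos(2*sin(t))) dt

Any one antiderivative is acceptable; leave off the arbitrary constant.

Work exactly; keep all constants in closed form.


The answer is -sin(2*sin(t)).
Step 1. Substitute u = sin(t), turning ∫(-2*cos(t)*cos(2*sin(t))) dt into ∫(-2*cos(2*u)) du: now ∫(-2*cos(2*u)) du.
Step 2. Evaluate the standard form: now -sin(2*u).
Step 3. Substitute back u = sin(t): now -sin(2*sin(t)).
Answer: -sin(2*sin(t)).


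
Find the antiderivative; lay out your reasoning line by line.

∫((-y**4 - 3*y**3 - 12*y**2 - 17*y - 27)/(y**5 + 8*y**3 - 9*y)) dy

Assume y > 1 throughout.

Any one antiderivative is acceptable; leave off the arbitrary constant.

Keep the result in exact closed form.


Step 1. Decompose ∫((-y**4 - 3*y**3 - 12*y**2 - 17*y - 27)/(y**5 + 8*y**3 - 9*y)) dy by partial fractions, (-y**4 - 3*y**3 - 12*y**2 - 17*y - 27)/(y**5 + 8*y**3 - 9*y) = -1/(y**2 + 9) - 1/(y + 1) - 3/(y - 1) + 3/y: now ∫(3/y) dy + ∫(-3/(y - 1)) dy + ∫(-1/(y + 1)) dy + ∫(-1/(y**2 + 9)) dy.
Step 2. Evaluate the standard form [assuming y > 1]: now -3*log(y - 1) + ∫(3/y) dy + ∫(-1/(y + 1)) dy + ∫(-1/(y**2 + 9)) dy.
Step 3. Evaluate the standard form [assuming y > -1]: now -3*log(y - 1) - log(y + 1) + ∫(3/y) dy + ∫(-1/(y**2 + 9)) dy.
Step 4. Evaluate the standard form [assuming y > 0]: now 3*log(y) - 3*log(y - 1) - log(y + 1) + ∫(-1/(y**2 + 9)) dy.
Step 5. Evaluate the standard form: now 3*log(y) - 3*log(y - 1) - log(y + 1) - atan(y/3)/3.
Answer: 3*log(y) - 3*log(y - 1) - log(y + 1) - atan(y/3)/3.


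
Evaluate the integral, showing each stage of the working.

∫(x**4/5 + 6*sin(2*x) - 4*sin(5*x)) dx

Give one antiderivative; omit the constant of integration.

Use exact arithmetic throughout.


Step 1. Rewrite: now ∫(x**4/5) dx + ∫(6*sin(2*x)) dx + ∫(-4*sin(5*x)) dx.
Step 2. Evaluate the standard form: now 4*cos(5*x)/5 + ∫(x**4/5) dx + ∫(6*sin(2*x)) dx.
Step 3. Evaluate the standard form: now -3*cos(2*x) + 4*cos(5*x)/5 + ∫(x**4/5) dx.
Step 4. Evaluate the standard form: now x**5/25 - 3*cos(2*x) + 4*cos(5*x)/5.
Answer: x**5/25 - 3*cos(2*x) + 4*cos(5*x)/5.


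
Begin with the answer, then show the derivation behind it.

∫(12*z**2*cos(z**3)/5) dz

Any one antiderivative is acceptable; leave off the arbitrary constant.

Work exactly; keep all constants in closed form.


The answer is 4*sin(z**3)/5.
Step 1. Substitute u = z**3, turning ∫(12*z**2*cos(z**3)/5) dz into ∫(4*cos(u)/5) du: now ∫(4*cos(u)/5) du.
Step 2. Evaluate the standard form: now 4*sin(u)/5.
Step 3. Substitute back u = z**3: now 4*sin(z**3)/5.
Answer: 4*sin(z**3)/5.


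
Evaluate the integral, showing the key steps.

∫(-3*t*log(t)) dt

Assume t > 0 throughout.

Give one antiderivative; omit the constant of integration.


Step 1. Integrate ∫(-3*t*log(t)) dt by parts with u = log(t), dv = (-3*t) dt, so v = -3*t**2/2 [assuming t > 0]: now -3*t**2*log(t)/2 + ∫(3*t/2) dt.
Step 2. Evaluate the standard form: now -3*t**2*log(t)/2 + 3*t**2/4.
Answer: -3*t**2*log(t)/2 + 3*t**2/4.


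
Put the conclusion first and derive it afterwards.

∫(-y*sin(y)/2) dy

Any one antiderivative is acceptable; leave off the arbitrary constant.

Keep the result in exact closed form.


The answer is y*cos(y)/2 - sin(y)/2.
Step 1. Integrate ∫(-y*sin(y)/2) dy by parts with u = y, dv = (-sin(y)/2) dy, so v = cos(y)/2: now y*cos(y)/2 + ∫(-cos(y)/2) dy.
Step 2. Evaluate the standard form: now y*cos(y)/2 - sin(y)/2.
Answer: y*cos(y)/2 - sin(y)/2.


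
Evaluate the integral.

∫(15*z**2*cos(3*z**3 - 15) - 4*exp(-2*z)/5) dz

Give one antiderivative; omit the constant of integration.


Answer: 5*sin(3*z**3 - 15)/3 + 2*exp(-2*z)/5.


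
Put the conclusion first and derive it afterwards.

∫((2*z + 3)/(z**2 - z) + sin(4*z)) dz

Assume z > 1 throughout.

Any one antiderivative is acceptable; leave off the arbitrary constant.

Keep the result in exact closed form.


The answer is -3*log(z) + 5*log(z - 1) - cos(4*z)/4.
Step 1. Rewrite: now ∫((2*z + 3)/(z**2 - z)) dz + ∫(sin(4*z)) dz.
Step 2. Evaluate the standard form: now -cos(4*z)/4 + ∫((2*z + 3)/(z**2 - z)) dz.
Step 3. Decompose ∫((2*z + 3)/(z**2 - z)) dz by partial fractions, (2*z + 3)/(z**2 - z) = 5/(z - 1) - 3/z: now -cos(4*z)/4 + ∫(-3/z) dz + ∫(5/(z - 1)) dz.
Step 4. Evaluate the standard form [assuming z > 0]: now -3*log(z) - cos(4*z)/4 + ∫(5/(z - 1)) dz.
Step 5. Evaluate the standard form [assuming z > 1]: now -3*log(z) + 5*log(z - 1) - cos(4*z)/4.
Answer: -3*log(z) + 5*log(z - 1) - cos(4*z)/4.


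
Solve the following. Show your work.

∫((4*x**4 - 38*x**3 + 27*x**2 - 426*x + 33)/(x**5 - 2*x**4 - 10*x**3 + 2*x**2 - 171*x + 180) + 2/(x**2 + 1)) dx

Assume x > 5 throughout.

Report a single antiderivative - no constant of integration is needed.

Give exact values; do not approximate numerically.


Step 1. Rewrite: now ∫((4*x**4 - 38*x**3 + 27*x**2 - 426*x + 33)/(x**5 - 2*x**4 - 10*x**3 + 2*x**2 - 171*x + 180)) dx + ∫(2/(x**2 + 1)) dx.
Step 2. Evaluate the standard form: now 2*atan(x) + ∫((4*x**4 - 38*x**3 + 27*x**2 - 426*x + 33)/(x**5 - 2*x**4 - 10*x**3 + 2*x**2 - 171*x + 180)) dx.
Step 3. Decompose ∫((4*x**4 - 38*x**3 + 27*x**2 - 426*x + 33)/(x**5 - 2*x**4 - 10*x**3 + 2*x**2 - 171*x + 180)) dx by partial fractions, (4*x**4 - 38*x**3 + 27*x**2 - 426*x + 33)/(x**5 - 2*x**4 - 10*x**3 + 2*x**2 - 171*x + 180) = 3/(x**2 + 9) + 5/(x + 4) + 2/(x - 1) - 3/(x - 5): now 2*atan(x) + ∫(-3/(x - 5)) dx + ∫(2/(x - 1)) dx + ∫(5/(x + 4)) dx + ∫(3/(x**2 + 9)) dx.
Step 4. Evaluate the standard form [assuming x > 1]: now 2*log(x - 1) + 2*atan(x) + ∫(-3/(x - 5)) dx + ∫(5/(x + 4)) dx + ∫(3/(x**2 + 9)) dx.
Step 5. Evaluate the standard form [assuming x > 5]: now -3*log(x - 5) + 2*log(x - 1) + 2*atan(x) + ∫(5/(x + 4)) dx + ∫(3/(x**2 + 9)) dx.
Step 6. Evaluate the standard form [assuming x > -4]: now -3*log(x - 5) + 2*log(x - 1) + 5*log(x + 4) + 2*atan(x) + ∫(3/(x**2 + 9)) dx.
Step 7. Evaluate the standard form: now -3*log(x - 5) + 2*log(x - 1) + 5*log(x + 4) + atan(x/3) + 2*atan(x).
Answer: -3*log(x - 5) + 2*log(x - 1) + 5*log(x + 4) + atan(x/3) + 2*atan(x).


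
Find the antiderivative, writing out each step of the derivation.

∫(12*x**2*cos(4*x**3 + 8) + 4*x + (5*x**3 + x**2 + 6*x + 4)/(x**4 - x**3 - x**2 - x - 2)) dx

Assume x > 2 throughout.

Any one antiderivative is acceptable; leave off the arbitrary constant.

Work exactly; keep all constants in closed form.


Step 1. Rewrite: now ∫(4*x) dx + ∫(12*x**2*cos(4*x**3 + 8)) dx + ∫((5*x**3 + x**2 + 6*x + 4)/(x**4 - x**3 - x**2 - x - 2)) dx.
Step 2. Evaluate the standard form: now 2*x**2 + ∫(12*x**2*cos(4*x**3 + 8)) dx + ∫((5*x**3 + x**2 + 6*x + 4)/(x**4 - x**3 - x**2 - x - 2)) dx.
Step 3. Decompose ∫((5*x**3 + x**2 + 6*x + 4)/(x**4 - x**3 - x**2 - x - 2)) dx by partial fractions, (5*x**3 + x**2 + 6*x + 4)/(x**4 - x**3 - x**2 - x - 2) = -1/(x**2 + 1) + 1/(x + 1) + 4/(x - 2): now 2*x**2 + ∫(12*x**2*cos(4*x**3 + 8)) dx + ∫(4/(x - 2)) dx + ∫(1/(x + 1)) dx + ∫(-1/(x**2 + 1)) dx.
Step 4. Evaluate the standard form [assuming x > -1]: now 2*x**2 + log(x + 1) + ∫(12*x**2*cos(4*x**3 + 8)) dx + ∫(4/(x - 2)) dx + ∫(-1/(x**2 + 1)) dx.
Step 5. Evaluate the standard form [assuming x > 2]: now 2*x**2 + 4*log(x - 2) + log(x + 1) + ∫(12*x**2*cos(4*x**3 + 8)) dx + ∫(-1/(x**2 + 1)) dx.
Step 6. Evaluate the standard form: now 2*x**2 + 4*log(x - 2) + log(x + 1) - atan(x) + ∫(12*x**2*cos(4*x**3 + 8)) dx.
Step 7. Substitute u = x**3 + 2, turning ∫(12*x**2*cos(4*x**3 + 8)) dx into ∫(4*cos(4*u)) du: now 2*x**2 + 4*log(x - 2) + log(x + 1) - atan(x) + ∫(4*cos(4*u)) du.
Step 8. Evaluate the standard form: now 2*x**2 + 4*log(x - 2) + log(x + 1) + sin(4*u) - atan(x).
Step 9. Substitute back u = x**3 + 2: now 2*x**2 + 4*log(x - 2) + log(x + 1) + sin(4*x**3 + 8) - atan(x).
Answer: 2*x**2 + 4*log(x - 2) + log(x + 1) + sin(4*x**3 + 8) - atan(x).


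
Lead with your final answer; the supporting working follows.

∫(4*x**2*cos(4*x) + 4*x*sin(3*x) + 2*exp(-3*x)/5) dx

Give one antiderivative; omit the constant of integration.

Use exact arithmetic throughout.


The answer is x**2*sin(4*x) - 4*x*cos(3*x)/3 + x*cos(4*x)/2 + 4*sin(3*x)/9 - sin(4*x)/8 - 2*exp(-3*x)/15.
Step 1. Rewrite: now ∫(4*x*sin(3*x)) dx + ∫(4*x**2*cos(4*x)) dx + ∫(2*exp(-3*x)/5) dx.
Step 2. Integrate ∫(4*x*sin(3*x)) dx by parts with u = x, dv = (4*sin(3*x)) dx, so v = -4*cos(3*x)/3: now -4*x*cos(3*x)/3 + ∫(4*x**2*cos(4*x)) dx + ∫(2*exp(-3*x)/5) dx + ∫(4*cos(3*x)/3) dx.
Step 3. Evaluate the standard form: now -4*x*cos(3*x)/3 + 4*sin(3*x)/9 + ∫(4*x**2*cos(4*x)) dx + ∫(2*exp(-3*x)/5) dx.
Step 4. Integrate ∫(4*x**2*cos(4*x)) dx by parts with u = x**2, dv = (4*cos(4*x)) dx, so v = sin(4*x): now x**2*sin(4*x) - 4*x*cos(3*x)/3 + 4*sin(3*x)/9 + ∫(-2*x*sin(4*x)) dx + ∫(2*exp(-3*x)/5) dx.
Step 5. Integrate ∫(-2*x*sin(4*x)) dx by parts with u = x, dv = (-2*sin(4*x)) dx, so v = cos(4*x)/2: now x**2*sin(4*x) - 4*x*cos(3*x)/3 + x*cos(4*x)/2 + 4*sin(3*x)/9 + ∫(2*exp(-3*x)/5) dx + ∫(-cos(4*x)/2) dx.
Step 6. Evaluate the standard form: now x**2*sin(4*x) - 4*x*cos(3*x)/3 + x*cos(4*x)/2 + 4*sin(3*x)/9 - sin(4*x)/8 + ∫(2*exp(-3*x)/5) dx.
Step 7. Evaluate the standard form: now x**2*sin(4*x) - 4*x*cos(3*x)/3 + x*cos(4*x)/2 + 4*sin(3*x)/9 - sin(4*x)/8 - 2*exp(-3*x)/15.
Answer: x**2*sin(4*x) - 4*x*cos(3*x)/3 + x*cos(4*x)/2 + 4*sin(3*x)/9 - sin(4*x)/8 - 2*exp(-3*x)/15.


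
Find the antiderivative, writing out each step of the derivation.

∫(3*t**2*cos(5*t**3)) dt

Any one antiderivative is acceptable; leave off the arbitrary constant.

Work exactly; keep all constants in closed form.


Step 1. Substitute u = t**3, turning ∫(3*t**2*cos(5*t**3)) dt into ∫(cos(5*u)) du: now ∫(cos(5*u)) du.
Step 2. Evaluate the standard form: now sin(5*u)/5.
Step 3. Substitute back u = t**3: now sin(5*t**3)/5.
Answer: sin(5*t**3)/5.


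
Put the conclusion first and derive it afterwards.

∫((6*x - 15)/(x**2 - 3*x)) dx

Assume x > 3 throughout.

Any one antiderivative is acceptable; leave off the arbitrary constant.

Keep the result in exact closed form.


The answer is 5*log(x) + log(x - 3).
Step 1. Decompose ∫((6*x - 15)/(x**2 - 3*x)) dx by partial fractions, (6*x - 15)/(x**2 - 3*x) = 1/(x - 3) + 5/x: now ∫(5/x) dx + ∫(1/(x - 3)) dx.
Step 2. Evaluate the standard form [assuming x > 0]: now 5*log(x) + ∫(1/(x - 3)) dx.
Step 3. Evaluate the standard form [assuming x > 3]: now 5*log(x) + log(x - 3).
Answer: 5*log(x) + log(x - 3).


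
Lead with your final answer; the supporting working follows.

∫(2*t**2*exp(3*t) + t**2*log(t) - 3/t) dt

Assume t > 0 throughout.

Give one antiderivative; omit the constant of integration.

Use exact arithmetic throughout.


The answer is t**3*log(t)/3 - t**3/9 + 2*t**2*exp(3*t)/3 - 4*t*exp(3*t)/9 + 4*exp(3*t)/27 - 3*log(t).
Step 1. Rewrite: now ∫(-3/t) dt + ∫(2*t**2*exp(3*t)) dt + ∫(t**2*log(t)) dt.
Step 2. Evaluate the standard form [assuming t > 0]: now -3*log(t) + ∫(2*t**2*exp(3*t)) dt + ∫(t**2*log(t)) dt.
Step 3. Integrate ∫(t**2*log(t)) dt by parts with u = log(t), dv = (t**2) dt, so v = t**3/3 [assuming t > 0]: now t**3*log(t)/3 - 3*log(t) + ∫(-t**2/3) dt + ∫(2*t**2*exp(3*t)) dt.
Step 4. Evaluate the standard form: now t**3*log(t)/3 - t**3/9 - 3*log(t) + ∫(2*t**2*exp(3*t)) dt.
Step 5. Integrate ∫(2*t**2*exp(3*t)) dt by parts with u = t**2, dv = (2*exp(3*t)) dt, so v = 2*exp(3*t)/3: now t**3*log(t)/3 - t**3/9 + 2*t**2*exp(3*t)/3 - 3*log(t) + ∫(-4*t*exp(3*t)/3) dt.
Step 6. Integrate ∫(-4*t*exp(3*t)/3) dt by parts with u = t, dv = (-4*exp(3*t)/3) dt, so v = -4*exp(3*t)/9: now t**3*log(t)/3 - t**3/9 + 2*t**2*exp(3*t)/3 - 4*t*exp(3*t)/9 - 3*log(t) + ∫(4*exp(3*t)/9) dt.
Step 7. Evaluate the standard form: now t**3*log(t)/3 - t**3/9 + 2*t**2*exp(3*t)/3 - 4*t*exp(3*t)/9 + 4*exp(3*t)/27 - 3*log(t).
Answer: t**3*log(t)/3 - t**3/9 + 2*t**2*exp(3*t)/3 - 4*t*exp(3*t)/9 + 4*exp(3*t)/27 - 3*log(t).


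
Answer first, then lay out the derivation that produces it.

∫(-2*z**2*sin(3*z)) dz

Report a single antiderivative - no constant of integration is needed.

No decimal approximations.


The answer is 2*z**2*cos(3*z)/3 - 4*z*sin(3*z)/9 - 4*cos(3*z)/27.
Step 1. Integrate ∫(-2*z**2*sin(3*z)) dz by parts with u = z**2, dv = (-2*sin(3*z)) dz, so v = 2*cos(3*z)/3: now 2*z**2*cos(3*z)/3 + ∫(-4*z*cos(3*z)/3) dz.
Step 2. Integrate ∫(-4*z*cos(3*z)/3) dz by parts with u = z, dv = (-4*cos(3*z)/3) dz, so v = -4*sin(3*z)/9: now 2*z**2*cos(3*z)/3 - 4*z*sin(3*z)/9 + ∫(4*sin(3*z)/9) dz.
Step 3. Evaluate the standard form: now 2*z**2*cos(3*z)/3 - 4*z*sin(3*z)/9 - 4*cos(3*z)/27.
Answer: 2*z**2*cos(3*z)/3 - 4*z*sin(3*z)/9 - 4*cos(3*z)/27.


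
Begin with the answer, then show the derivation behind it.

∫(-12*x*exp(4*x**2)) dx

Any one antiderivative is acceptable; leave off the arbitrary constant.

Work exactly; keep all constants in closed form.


The answer is -3*exp(4*x**2)/2.
Step 1. Substitute u = x**2, turning ∫(-12*x*exp(4*x**2)) dx into ∫(-6*exp(4*u)) du: now ∫(-6*exp(4*u)) du.
Step 2. Evaluate the standard form: now -3*exp(4*u)/2.
Step 3. Substitute back u = x**2: now -3*exp(4*x**2)/2.
Answer: -3*exp(4*x**2)/2.


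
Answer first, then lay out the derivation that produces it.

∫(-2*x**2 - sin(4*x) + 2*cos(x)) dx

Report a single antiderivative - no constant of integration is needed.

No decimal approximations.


The answer is -2*x**3/3 + 2*sin(x) + cos(4*x)/4.
Step 1. Rewrite: now ∫(-2*x**2) dx + ∫(-sin(4*x)) dx + ∫(2*cos(x)) dx.
Step 2. Evaluate the standard form: now cos(4*x)/4 + ∫(-2*x**2) dx + ∫(2*cos(x)) dx.
Step 3. Evaluate the standard form: now -2*x**3/3 + cos(4*x)/4 + ∫(2*cos(x)) dx.
Step 4. Evaluate the standard form: now -2*x**3/3 + 2*sin(x) + cos(4*x)/4.
Answer: -2*x**3/3 + 2*sin(x) + cos(4*x)/4.


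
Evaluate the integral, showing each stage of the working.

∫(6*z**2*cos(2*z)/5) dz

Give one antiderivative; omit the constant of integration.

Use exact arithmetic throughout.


Step 1. Integrate ∫(6*z**2*cos(2*z)/5) dz by parts with u = z**2, dv = (6*cos(2*z)/5) dz, so v = 3*sin(2*z)/5: now 3*z**2*sin(2*z)/5 + ∫(-6*z*sin(2*z)/5) dz.
Step 2. Integrate ∫(-6*z*sin(2*z)/5) dz by parts with u = z, dv = (-6*sin(2*z)/5) dz, so v = 3*cos(2*z)/5: now 3*z**2*sin(2*z)/5 + 3*z*cos(2*z)/5 + ∫(-3*cos(2*z)/5) dz.
Step 3. Evaluate the standard form: now 3*z**2*sin(2*z)/5 + 3*z*cos(2*z)/5 - 3*sin(2*z)/10.
Answer: 3*z**2*sin(2*z)/5 + 3*z*cos(2*z)/5 - 3*sin(2*z)/10.
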